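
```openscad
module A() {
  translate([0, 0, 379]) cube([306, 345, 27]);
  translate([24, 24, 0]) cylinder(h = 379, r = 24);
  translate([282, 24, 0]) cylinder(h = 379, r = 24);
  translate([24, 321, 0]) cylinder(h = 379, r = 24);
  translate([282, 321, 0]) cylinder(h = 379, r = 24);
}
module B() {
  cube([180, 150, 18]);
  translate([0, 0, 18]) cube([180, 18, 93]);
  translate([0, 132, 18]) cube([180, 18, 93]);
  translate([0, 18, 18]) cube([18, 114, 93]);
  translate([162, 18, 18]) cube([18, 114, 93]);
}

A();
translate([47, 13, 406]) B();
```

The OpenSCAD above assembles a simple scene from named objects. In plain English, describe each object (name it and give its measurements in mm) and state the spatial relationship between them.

A is a four-legged stool. The seat is a 306×345×27 mm slab whose top surface is at z = 406 mm; four round legs, each 48 mm in diameter, run from the floor (z = 0) to the underside of the seat, each leg's axis is inset half a diameter from the nearest pair of seat edges (so the leg's bounding box is flush with the corner).

B is an open-topped rectangular box: outside dimensions 180×150×111 mm, with a uniform wall and base thickness of 18 mm. The base is a full 180×150 slab on the floor; four walls sit on top of the base. The front and back walls (the −y and +y sides) span the full width; the two side walls fit between them.

The open box is on top of the stool.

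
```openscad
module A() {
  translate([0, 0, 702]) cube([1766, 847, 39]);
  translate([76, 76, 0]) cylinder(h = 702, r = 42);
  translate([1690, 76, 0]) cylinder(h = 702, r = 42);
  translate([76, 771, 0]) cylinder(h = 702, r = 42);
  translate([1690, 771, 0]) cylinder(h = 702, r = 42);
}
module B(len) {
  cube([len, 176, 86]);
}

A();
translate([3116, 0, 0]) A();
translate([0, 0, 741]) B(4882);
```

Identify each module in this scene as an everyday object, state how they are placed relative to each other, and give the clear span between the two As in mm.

Second table starts at x = 3116; first ends at x = 1766; clear span = 3116 − 1766 = 1350 mm.

A is a table. B is a beam. A beam spans the tops of two tables. The clear span between the two tables is 1350 mm.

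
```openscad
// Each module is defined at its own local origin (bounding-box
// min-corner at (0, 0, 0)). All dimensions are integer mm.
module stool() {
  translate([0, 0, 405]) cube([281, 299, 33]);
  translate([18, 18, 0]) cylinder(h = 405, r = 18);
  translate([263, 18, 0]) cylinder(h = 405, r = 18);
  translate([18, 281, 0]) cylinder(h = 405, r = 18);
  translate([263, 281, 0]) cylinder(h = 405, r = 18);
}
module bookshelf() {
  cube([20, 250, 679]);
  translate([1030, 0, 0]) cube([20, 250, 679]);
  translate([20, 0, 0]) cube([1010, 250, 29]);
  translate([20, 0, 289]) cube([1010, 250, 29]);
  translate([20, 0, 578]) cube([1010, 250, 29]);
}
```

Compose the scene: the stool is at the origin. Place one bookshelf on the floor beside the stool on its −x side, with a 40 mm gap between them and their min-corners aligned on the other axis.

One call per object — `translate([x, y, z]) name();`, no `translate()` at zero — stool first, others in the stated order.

stool();
translate([-1090, 0, 0]) bookshelf();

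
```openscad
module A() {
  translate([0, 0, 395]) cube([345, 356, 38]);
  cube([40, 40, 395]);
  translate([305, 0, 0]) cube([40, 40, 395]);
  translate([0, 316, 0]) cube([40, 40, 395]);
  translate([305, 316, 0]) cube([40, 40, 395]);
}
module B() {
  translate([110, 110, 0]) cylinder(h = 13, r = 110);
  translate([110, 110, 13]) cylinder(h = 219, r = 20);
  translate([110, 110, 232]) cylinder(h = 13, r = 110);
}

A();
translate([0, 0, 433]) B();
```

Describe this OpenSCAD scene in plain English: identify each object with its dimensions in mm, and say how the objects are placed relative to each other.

A is a four-legged stool. The seat is 345×356 mm, 38 mm thick, top at z = 433 mm. It stands on four square legs, each 40×40 mm in cross-section, from z = 0 to the seat underside, each flush with a corner of the seat.

B is a spool: two coaxial disc flanges of radius 110 mm and thickness 13 mm, joined by a core cylinder of radius 20 mm and height 219 mm. The lower flange rests on z = 0 and the three cylinders share a vertical axis.

The spool is on top of the stool.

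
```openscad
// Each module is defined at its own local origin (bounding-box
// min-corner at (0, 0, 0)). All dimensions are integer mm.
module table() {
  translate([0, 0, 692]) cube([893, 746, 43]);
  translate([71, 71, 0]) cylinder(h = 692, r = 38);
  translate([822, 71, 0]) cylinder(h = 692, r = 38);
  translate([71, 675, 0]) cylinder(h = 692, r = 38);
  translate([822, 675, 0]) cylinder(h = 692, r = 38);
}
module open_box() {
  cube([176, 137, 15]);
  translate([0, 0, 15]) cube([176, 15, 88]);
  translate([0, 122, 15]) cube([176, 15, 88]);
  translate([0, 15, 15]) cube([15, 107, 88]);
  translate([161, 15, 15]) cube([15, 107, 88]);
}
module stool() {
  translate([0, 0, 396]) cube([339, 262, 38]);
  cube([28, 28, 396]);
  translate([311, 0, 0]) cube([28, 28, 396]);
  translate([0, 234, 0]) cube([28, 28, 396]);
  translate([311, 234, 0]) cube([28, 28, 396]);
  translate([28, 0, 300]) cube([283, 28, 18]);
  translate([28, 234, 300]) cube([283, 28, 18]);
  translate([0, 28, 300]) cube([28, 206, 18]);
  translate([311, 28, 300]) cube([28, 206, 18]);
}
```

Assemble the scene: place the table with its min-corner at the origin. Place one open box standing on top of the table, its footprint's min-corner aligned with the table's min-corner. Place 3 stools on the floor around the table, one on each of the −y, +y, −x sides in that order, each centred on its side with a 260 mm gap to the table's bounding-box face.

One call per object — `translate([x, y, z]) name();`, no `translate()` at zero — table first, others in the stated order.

table();
translate([0, 0, 735]) open_box();
translate([277, -522, 0]) stool();
translate([277, 1006, 0]) stool();
translate([-599, 242, 0]) stool();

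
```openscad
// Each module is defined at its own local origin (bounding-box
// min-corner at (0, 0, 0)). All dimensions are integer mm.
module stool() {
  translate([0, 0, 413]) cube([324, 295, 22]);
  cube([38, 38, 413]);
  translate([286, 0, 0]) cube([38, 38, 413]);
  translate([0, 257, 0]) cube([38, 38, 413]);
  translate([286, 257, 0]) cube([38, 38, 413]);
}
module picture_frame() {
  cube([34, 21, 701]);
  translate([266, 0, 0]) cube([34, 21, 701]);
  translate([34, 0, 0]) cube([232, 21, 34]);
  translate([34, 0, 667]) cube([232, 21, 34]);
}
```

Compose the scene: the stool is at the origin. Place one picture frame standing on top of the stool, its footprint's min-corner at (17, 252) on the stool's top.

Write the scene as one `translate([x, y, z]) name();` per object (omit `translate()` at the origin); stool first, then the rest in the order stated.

stool();
translate([17, 252, 435]) picture_frame();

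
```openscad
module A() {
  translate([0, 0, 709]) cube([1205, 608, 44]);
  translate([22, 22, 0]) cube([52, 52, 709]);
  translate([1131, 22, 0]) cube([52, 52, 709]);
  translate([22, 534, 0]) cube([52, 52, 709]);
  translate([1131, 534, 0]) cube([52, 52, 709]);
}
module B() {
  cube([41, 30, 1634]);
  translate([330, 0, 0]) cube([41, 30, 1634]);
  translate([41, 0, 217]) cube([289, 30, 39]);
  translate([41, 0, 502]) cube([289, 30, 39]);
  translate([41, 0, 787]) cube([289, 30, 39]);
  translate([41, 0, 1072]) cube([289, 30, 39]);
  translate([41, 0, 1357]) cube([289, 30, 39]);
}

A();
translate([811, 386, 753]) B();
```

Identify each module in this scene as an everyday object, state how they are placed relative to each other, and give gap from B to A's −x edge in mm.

A is a table. B is a ladder. The ladder is on top of the table. The gap from the ladder to the table's −x edge is 811 mm.

The ladder's min-x is at 811; the table's min-x is 0; gap = 811 mm.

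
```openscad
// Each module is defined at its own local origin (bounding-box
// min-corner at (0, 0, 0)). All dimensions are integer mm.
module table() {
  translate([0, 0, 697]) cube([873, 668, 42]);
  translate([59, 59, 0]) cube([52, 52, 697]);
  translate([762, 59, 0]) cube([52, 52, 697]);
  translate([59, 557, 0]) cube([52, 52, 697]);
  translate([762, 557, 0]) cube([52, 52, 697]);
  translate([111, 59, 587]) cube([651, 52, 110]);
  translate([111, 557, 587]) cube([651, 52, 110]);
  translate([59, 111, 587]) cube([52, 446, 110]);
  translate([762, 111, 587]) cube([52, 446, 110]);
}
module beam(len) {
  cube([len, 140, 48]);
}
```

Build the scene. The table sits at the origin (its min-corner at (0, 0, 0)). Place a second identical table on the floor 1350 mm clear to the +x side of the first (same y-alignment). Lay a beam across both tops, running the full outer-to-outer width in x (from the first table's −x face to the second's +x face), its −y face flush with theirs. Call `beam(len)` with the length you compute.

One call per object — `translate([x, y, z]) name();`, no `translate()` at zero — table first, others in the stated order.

table();
translate([2223, 0, 0]) table();
translate([0, 0, 739]) beam(3096);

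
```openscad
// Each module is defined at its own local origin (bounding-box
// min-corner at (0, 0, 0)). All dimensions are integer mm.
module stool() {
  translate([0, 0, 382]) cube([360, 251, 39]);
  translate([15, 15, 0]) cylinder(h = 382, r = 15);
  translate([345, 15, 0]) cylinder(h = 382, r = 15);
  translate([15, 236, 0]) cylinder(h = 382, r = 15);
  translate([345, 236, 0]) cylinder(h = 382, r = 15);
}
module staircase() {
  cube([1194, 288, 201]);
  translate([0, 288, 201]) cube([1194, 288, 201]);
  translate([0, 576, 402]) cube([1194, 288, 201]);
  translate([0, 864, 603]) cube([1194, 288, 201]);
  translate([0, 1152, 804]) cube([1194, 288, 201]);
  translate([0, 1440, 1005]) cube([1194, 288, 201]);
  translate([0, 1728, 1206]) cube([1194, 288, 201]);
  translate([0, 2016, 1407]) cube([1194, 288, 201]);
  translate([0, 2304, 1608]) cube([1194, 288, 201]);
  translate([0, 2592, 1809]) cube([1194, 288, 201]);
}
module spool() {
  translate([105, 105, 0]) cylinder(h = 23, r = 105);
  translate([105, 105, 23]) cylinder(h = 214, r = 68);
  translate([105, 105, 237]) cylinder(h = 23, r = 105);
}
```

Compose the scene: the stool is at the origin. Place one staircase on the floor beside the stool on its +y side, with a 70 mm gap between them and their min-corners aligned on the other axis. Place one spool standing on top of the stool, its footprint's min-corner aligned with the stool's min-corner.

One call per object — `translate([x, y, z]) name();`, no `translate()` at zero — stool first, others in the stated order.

stool();
translate([0, 321, 0]) staircase();
translate([0, 0, 421]) spool();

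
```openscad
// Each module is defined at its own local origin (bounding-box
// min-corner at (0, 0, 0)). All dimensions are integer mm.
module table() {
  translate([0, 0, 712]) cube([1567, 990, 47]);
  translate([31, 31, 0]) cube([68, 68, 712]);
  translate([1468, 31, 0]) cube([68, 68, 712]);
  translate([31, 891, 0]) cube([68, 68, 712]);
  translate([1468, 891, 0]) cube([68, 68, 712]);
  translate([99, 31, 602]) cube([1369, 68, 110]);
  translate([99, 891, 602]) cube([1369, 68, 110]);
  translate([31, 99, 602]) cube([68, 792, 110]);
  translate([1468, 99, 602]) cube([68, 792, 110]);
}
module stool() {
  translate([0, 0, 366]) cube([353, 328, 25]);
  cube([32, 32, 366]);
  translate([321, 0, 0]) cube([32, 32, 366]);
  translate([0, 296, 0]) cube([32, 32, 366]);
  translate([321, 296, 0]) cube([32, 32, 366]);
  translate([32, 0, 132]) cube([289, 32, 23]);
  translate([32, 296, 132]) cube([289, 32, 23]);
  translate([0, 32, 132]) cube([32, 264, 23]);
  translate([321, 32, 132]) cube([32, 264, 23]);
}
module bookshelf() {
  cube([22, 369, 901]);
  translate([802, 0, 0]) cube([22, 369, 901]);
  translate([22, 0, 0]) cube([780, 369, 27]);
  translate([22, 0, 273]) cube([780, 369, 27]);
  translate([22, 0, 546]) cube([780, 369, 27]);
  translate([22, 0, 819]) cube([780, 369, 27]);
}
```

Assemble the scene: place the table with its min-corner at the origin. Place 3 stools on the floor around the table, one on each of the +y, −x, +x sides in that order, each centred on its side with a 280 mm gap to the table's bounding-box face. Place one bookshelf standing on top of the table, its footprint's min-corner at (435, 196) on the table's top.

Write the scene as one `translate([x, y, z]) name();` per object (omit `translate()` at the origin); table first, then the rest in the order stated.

table();
translate([607, 1270, 0]) stool();
translate([-633, 331, 0]) stool();
translate([1847, 331, 0]) stool();
translate([435, 196, 759]) bookshelf();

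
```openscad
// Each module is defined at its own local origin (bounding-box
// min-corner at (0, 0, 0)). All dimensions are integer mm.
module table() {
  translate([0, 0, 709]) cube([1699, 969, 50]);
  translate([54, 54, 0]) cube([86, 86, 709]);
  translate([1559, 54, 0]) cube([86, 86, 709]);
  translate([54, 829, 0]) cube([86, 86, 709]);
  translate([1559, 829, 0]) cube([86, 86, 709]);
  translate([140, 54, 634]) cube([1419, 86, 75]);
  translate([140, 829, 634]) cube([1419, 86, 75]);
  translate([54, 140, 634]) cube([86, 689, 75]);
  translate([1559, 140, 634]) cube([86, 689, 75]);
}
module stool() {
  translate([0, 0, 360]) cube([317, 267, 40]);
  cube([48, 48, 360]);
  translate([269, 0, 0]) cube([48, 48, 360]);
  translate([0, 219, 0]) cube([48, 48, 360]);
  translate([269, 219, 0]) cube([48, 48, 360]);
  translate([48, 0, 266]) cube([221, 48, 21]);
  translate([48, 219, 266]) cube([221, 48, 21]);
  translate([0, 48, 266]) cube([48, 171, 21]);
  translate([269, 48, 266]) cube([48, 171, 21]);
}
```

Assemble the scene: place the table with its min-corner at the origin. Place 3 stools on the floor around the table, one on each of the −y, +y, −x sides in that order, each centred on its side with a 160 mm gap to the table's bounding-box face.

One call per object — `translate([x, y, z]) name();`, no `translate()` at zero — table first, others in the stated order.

table();
translate([691, -427, 0]) stool();
translate([691, 1129, 0]) stool();
translate([-477, 351, 0]) stool();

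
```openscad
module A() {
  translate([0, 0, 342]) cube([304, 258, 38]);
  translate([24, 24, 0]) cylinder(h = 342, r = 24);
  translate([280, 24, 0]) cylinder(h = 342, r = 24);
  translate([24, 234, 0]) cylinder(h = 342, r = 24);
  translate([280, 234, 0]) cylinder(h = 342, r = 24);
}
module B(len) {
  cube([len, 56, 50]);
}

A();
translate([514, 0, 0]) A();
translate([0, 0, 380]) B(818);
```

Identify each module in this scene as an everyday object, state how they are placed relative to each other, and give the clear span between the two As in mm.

Second stool starts at x = 514; first ends at x = 304; clear span = 514 − 304 = 210 mm.

A is a stool. B is a beam. A beam spans the tops of two stools. The clear span between the two stools is 210 mm.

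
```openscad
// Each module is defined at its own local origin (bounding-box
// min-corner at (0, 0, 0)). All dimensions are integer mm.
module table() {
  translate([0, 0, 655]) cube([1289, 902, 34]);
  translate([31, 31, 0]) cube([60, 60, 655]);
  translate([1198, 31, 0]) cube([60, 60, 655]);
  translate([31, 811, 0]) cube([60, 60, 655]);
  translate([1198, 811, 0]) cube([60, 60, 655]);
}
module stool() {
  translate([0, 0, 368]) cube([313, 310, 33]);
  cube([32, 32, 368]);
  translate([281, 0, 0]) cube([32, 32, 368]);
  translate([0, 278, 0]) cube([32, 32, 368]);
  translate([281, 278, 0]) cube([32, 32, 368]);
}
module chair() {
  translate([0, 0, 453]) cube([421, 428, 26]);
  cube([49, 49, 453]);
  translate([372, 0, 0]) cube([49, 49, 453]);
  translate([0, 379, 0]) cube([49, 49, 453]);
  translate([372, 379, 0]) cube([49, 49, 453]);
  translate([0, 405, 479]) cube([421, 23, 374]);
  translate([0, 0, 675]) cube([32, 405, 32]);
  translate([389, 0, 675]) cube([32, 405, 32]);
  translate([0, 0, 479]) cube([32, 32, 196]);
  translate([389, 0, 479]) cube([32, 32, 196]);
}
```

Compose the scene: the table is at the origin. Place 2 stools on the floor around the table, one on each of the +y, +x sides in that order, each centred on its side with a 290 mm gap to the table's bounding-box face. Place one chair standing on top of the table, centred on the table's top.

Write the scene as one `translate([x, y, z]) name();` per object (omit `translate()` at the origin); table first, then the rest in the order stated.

table();
translate([488, 1192, 0]) stool();
translate([1579, 296, 0]) stool();
translate([434, 237, 689]) chair();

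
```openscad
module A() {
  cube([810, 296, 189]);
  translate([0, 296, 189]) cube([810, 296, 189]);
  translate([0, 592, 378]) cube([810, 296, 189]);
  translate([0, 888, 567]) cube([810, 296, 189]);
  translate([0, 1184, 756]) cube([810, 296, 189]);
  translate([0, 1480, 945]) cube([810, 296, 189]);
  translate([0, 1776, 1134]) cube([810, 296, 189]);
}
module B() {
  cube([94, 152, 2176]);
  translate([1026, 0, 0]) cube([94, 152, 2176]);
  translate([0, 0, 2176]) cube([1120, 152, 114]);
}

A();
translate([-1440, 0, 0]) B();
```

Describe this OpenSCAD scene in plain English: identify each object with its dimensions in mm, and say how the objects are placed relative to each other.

A is a run of 7 identical solid stair steps. Each tread is 810×296 mm and each step block is 189 mm high. Step 1 rests on the floor; step k is offset from step 1 by (k−1)×296 mm in y and (k−1)×189 mm in z.

B is a door frame. The clear opening is 932 mm wide and 2176 mm high. Two 94 mm wide jambs, 152 mm deep, stand either side of the opening from the floor to the top of the opening. A 114 mm thick head sits across the top of both jambs, spanning the full outside width of the frame.

The door frame is on the floor beside the staircase on its −x side.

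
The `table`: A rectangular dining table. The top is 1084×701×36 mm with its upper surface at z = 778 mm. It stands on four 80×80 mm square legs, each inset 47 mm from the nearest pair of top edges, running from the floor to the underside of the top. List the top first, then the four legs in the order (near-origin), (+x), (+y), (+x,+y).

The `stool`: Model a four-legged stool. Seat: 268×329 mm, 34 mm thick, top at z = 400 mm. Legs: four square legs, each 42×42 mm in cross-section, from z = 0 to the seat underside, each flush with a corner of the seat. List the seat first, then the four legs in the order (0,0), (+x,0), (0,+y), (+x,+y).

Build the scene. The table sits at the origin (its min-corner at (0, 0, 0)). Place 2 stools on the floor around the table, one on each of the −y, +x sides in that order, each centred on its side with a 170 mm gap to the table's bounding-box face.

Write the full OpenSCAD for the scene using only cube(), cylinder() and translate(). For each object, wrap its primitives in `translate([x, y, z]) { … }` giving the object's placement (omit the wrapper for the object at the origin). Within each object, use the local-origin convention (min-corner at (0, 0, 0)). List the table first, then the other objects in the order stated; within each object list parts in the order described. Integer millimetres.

translate([0, 0, 742]) cube([1084, 701, 36]);
translate([47, 47, 0]) cube([80, 80, 742]);
translate([957, 47, 0]) cube([80, 80, 742]);
translate([47, 574, 0]) cube([80, 80, 742]);
translate([957, 574, 0]) cube([80, 80, 742]);
translate([408, -499, 0]) {
  translate([0, 0, 366]) cube([268, 329, 34]);
  cube([42, 42, 366]);
  translate([226, 0, 0]) cube([42, 42, 366]);
  translate([0, 287, 0]) cube([42, 42, 366]);
  translate([226, 287, 0]) cube([42, 42, 366]);
}
translate([1254, 186, 0]) {
  translate([0, 0, 366]) cube([268, 329, 34]);
  cube([42, 42, 366]);
  translate([226, 0, 0]) cube([42, 42, 366]);
  translate([0, 287, 0]) cube([42, 42, 366]);
  translate([226, 287, 0]) cube([42, 42, 366]);
}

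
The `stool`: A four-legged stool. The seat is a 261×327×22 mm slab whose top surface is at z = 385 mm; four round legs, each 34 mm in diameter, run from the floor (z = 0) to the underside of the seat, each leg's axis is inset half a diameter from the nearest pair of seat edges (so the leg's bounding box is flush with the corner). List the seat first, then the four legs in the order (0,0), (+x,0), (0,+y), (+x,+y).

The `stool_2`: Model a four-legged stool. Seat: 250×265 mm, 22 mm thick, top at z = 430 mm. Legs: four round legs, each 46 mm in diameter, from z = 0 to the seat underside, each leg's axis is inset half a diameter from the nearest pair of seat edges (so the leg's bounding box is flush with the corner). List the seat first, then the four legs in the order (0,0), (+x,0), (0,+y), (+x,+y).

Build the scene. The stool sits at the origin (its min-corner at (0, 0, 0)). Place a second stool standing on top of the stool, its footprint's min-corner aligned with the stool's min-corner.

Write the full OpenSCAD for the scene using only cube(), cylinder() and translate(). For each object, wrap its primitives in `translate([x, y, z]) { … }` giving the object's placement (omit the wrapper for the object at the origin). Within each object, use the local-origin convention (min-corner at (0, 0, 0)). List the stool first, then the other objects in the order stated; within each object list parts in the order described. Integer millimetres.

translate([0, 0, 363]) cube([261, 327, 22]);
translate([17, 17, 0]) cylinder(h = 363, r = 17);
translate([244, 17, 0]) cylinder(h = 363, r = 17);
translate([17, 310, 0]) cylinder(h = 363, r = 17);
translate([244, 310, 0]) cylinder(h = 363, r = 17);
translate([0, 0, 385]) {
  translate([0, 0, 408]) cube([250, 265, 22]);
  translate([23, 23, 0]) cylinder(h = 408, r = 23);
  translate([227, 23, 0]) cylinder(h = 408, r = 23);
  translate([23, 242, 0]) cylinder(h = 408, r = 23);
  translate([227, 242, 0]) cylinder(h = 408, r = 23);
}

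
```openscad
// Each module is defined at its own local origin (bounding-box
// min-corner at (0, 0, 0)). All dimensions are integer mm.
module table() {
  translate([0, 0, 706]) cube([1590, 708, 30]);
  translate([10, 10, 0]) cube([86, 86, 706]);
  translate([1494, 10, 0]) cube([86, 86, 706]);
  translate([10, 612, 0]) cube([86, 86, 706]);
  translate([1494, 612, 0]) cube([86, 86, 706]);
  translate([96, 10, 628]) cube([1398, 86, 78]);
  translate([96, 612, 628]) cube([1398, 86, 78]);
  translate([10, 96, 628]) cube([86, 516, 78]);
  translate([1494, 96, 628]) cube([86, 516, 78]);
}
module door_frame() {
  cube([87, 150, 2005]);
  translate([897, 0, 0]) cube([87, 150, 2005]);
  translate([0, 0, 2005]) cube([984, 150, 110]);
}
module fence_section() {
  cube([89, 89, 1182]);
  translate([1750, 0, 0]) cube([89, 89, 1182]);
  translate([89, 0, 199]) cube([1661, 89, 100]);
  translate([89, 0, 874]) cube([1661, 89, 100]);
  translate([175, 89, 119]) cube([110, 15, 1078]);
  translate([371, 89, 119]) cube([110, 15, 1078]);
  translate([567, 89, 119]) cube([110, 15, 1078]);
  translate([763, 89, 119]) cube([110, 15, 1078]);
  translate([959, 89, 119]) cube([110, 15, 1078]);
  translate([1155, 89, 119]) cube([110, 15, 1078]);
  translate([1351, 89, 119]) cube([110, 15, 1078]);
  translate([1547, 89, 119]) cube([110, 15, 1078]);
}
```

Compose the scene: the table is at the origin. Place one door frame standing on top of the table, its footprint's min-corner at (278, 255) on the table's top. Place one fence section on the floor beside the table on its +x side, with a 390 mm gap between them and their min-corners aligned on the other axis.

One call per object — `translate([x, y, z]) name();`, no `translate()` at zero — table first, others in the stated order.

table();
translate([278, 255, 736]) door_frame();
translate([1980, 0, 0]) fence_section();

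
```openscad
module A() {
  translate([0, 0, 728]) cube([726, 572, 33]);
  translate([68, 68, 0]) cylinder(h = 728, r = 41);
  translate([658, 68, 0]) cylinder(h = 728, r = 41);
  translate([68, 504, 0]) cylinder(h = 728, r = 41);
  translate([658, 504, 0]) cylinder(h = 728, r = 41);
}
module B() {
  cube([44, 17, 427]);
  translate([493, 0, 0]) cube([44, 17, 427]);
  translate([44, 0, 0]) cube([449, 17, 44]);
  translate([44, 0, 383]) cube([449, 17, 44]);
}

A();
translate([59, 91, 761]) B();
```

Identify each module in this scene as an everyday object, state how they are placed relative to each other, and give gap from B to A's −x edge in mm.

The picture frame's min-x is at 59; the table's min-x is 0; gap = 59 mm.

A is a table. B is a picture frame. The picture frame is on top of the table. The gap from the picture frame to the table's −x edge is 59 mm.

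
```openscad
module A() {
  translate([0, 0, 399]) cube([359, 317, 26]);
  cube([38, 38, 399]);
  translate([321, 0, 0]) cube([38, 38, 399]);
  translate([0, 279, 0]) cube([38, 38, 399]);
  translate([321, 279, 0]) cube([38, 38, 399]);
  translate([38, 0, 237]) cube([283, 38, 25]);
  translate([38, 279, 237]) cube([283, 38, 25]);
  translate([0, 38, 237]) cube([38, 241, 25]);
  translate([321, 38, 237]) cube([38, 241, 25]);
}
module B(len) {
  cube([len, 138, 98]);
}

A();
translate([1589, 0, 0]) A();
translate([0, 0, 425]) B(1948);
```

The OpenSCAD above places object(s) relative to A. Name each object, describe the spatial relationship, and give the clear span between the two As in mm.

Second stool starts at x = 1589; first ends at x = 359; clear span = 1589 − 359 = 1230 mm.

A is a stool. B is a beam. A beam spans the tops of two stools. The clear span between the two stools is 1230 mm.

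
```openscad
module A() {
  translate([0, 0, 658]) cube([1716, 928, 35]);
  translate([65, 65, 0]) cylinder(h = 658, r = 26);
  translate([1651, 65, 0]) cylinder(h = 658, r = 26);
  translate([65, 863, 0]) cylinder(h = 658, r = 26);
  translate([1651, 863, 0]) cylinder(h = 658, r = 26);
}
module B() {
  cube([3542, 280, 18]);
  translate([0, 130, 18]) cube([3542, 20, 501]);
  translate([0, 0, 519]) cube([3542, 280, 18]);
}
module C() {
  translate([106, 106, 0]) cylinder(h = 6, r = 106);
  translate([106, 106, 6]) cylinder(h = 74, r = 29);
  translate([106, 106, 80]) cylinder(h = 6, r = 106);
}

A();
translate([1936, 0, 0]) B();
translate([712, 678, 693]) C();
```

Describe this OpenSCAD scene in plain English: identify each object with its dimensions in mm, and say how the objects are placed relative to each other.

A is a rectangular dining table. The top is 1716×928×35 mm with its upper surface at z = 693 mm. It stands on four round legs of 52 mm diameter, each leg's bounding box inset 39 mm from the nearest pair of top edges, running from the floor to the underside of the top.

B is an I-beam lying along x, 3542 mm long. Overall section height 537 mm. Two flanges 280 mm wide (y) and 18 mm thick, one on the floor and one at the top; a web 20 mm thick runs between them, centred on the flange width.

C is a spool: two coaxial disc flanges of radius 106 mm and thickness 6 mm, joined by a core cylinder of radius 29 mm and height 74 mm. The lower flange rests on z = 0 and the three cylinders share a vertical axis.

The I-beam is on the floor beside the table on its +x side. The spool is on top of the table.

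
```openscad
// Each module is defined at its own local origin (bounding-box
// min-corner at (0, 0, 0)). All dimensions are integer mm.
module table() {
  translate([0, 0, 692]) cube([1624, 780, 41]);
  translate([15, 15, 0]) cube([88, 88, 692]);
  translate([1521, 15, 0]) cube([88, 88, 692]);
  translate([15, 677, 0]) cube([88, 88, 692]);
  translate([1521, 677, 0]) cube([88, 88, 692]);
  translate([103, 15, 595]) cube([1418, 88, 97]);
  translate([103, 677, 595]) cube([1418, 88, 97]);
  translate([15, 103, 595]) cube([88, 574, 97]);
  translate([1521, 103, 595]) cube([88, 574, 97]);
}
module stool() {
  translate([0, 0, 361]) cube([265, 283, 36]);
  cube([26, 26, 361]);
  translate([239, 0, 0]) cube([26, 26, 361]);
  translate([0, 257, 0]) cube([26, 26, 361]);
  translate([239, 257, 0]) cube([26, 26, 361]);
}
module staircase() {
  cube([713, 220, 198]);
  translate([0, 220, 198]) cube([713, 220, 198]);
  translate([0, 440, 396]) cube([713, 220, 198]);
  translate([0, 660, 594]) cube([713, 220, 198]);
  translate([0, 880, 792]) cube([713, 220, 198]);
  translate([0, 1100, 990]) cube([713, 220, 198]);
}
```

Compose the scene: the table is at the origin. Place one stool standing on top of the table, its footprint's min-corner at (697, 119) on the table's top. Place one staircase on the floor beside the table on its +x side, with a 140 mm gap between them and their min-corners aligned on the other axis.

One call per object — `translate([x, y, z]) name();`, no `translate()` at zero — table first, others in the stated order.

table();
translate([697, 119, 733]) stool();
translate([1764, 0, 0]) staircase();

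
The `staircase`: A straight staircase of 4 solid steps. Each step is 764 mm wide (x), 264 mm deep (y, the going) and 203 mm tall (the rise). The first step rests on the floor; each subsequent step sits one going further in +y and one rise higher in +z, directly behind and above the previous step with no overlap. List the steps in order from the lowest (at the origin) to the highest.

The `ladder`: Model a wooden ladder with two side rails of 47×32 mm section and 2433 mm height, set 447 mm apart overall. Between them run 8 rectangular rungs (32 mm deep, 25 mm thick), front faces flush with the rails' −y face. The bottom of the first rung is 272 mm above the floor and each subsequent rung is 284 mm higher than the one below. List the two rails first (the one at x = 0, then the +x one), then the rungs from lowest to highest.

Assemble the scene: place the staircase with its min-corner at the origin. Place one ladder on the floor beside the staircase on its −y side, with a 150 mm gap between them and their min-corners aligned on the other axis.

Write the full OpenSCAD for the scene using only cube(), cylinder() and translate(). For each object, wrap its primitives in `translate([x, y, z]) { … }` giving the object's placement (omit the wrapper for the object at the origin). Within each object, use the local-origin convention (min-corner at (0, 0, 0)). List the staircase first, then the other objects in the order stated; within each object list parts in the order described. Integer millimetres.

cube([764, 264, 203]);
translate([0, 264, 203]) cube([764, 264, 203]);
translate([0, 528, 406]) cube([764, 264, 203]);
translate([0, 792, 609]) cube([764, 264, 203]);
translate([0, -182, 0]) {
  cube([47, 32, 2433]);
  translate([400, 0, 0]) cube([47, 32, 2433]);
  translate([47, 0, 272]) cube([353, 32, 25]);
  translate([47, 0, 556]) cube([353, 32, 25]);
  translate([47, 0, 840]) cube([353, 32, 25]);
  translate([47, 0, 1124]) cube([353, 32, 25]);
  translate([47, 0, 1408]) cube([353, 32, 25]);
  translate([47, 0, 1692]) cube([353, 32, 25]);
  translate([47, 0, 1976]) cube([353, 32, 25]);
  translate([47, 0, 2260]) cube([353, 32, 25]);
}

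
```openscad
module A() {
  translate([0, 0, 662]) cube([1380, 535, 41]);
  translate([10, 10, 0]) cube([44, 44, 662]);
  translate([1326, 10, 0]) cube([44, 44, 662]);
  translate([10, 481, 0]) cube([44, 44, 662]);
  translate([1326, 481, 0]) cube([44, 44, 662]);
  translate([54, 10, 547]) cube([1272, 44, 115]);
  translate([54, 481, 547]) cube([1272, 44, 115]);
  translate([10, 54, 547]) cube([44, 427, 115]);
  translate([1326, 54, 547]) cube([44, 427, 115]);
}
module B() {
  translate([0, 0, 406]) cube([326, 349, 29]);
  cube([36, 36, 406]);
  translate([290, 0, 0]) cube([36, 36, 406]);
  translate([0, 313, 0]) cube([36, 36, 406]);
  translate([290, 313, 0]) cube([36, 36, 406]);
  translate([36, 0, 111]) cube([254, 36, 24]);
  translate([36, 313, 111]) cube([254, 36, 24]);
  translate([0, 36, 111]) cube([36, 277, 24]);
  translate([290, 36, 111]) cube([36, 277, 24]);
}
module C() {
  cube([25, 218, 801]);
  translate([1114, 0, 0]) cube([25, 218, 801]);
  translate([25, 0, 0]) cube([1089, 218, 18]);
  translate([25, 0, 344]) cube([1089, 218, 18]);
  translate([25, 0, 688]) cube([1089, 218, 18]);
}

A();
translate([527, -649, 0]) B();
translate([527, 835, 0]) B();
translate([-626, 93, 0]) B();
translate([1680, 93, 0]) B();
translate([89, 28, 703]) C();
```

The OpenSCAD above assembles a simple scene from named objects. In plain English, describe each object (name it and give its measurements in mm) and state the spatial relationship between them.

A is a rectangular dining table. The top is 1380×535×41 mm with its upper surface at z = 703 mm. It stands on four 44×44 mm square legs, each inset 10 mm from the nearest pair of top edges, running from the floor to the underside of the top. Four apron rails, 44 mm thick and 115 mm tall, run between adjacent legs with their top edges flush with the underside of the top and their outer faces flush with the legs' outer faces.

B is a simple wooden stool: a rectangular seat 326 mm (x) by 349 mm (y), 29 mm thick, top face at z = 435 mm, on four square legs, each 36×36 mm in cross-section. The legs rest on z = 0, each flush with a corner of the seat. Four stretchers, 36 mm wide and 24 mm tall, connect adjacent legs with their undersides at z = 111 mm, each running between the inner faces of the legs it joins and aligned with the legs' outer faces on the other axis.

C is an open bookshelf. Two side panels, each 25 mm thick, 218 mm deep and 801 mm tall, stand 1139 mm apart (outside-to-outside). Between them sit 3 shelves, each 18 mm thick and 218 mm deep, spanning the full gap between the sides. The bottom shelf rests on the floor (its underside at z = 0) and the clear gap between one shelf's top and the next shelf's underside is 326 mm.

Four stools sit around the table at the −y, +y, −x, +x sides. The bookshelf is on top of the table.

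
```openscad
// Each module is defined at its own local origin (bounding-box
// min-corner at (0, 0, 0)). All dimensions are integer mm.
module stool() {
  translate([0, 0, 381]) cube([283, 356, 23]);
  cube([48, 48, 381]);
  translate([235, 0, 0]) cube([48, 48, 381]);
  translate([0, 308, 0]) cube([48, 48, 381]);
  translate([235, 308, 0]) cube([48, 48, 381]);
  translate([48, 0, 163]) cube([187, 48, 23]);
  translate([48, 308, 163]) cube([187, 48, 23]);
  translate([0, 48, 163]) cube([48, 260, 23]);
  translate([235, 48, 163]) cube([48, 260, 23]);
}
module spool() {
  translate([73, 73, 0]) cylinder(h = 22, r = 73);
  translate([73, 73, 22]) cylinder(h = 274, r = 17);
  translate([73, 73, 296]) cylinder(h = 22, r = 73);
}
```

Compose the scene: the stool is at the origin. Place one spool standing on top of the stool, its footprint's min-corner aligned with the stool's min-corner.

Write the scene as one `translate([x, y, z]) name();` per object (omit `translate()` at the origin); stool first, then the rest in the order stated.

stool();
translate([0, 0, 404]) spool();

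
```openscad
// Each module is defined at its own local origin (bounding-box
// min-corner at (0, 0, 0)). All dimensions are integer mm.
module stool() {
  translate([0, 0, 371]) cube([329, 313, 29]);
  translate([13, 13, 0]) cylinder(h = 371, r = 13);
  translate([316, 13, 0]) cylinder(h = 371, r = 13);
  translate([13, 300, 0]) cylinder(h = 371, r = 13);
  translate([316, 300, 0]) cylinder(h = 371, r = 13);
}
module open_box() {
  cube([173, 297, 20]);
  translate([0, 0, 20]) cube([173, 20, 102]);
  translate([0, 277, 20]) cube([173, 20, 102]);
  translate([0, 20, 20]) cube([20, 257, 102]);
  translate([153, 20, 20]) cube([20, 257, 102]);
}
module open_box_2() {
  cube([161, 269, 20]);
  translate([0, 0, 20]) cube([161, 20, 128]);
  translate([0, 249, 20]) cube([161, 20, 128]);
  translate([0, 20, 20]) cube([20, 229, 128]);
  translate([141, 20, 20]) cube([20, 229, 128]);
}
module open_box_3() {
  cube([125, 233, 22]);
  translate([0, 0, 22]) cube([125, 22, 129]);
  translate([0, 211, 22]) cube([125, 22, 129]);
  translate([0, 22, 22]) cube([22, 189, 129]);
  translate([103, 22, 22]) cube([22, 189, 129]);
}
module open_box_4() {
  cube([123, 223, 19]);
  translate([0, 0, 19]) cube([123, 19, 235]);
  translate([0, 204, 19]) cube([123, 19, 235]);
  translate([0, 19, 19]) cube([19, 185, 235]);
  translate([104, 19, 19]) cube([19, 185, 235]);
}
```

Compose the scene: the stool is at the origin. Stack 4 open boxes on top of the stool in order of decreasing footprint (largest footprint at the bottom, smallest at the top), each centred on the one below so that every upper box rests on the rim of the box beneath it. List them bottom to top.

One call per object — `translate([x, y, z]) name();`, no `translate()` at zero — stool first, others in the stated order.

stool();
translate([78, 8, 400]) open_box();
translate([84, 22, 522]) open_box_2();
translate([102, 40, 670]) open_box_3();
translate([103, 45, 821]) open_box_4();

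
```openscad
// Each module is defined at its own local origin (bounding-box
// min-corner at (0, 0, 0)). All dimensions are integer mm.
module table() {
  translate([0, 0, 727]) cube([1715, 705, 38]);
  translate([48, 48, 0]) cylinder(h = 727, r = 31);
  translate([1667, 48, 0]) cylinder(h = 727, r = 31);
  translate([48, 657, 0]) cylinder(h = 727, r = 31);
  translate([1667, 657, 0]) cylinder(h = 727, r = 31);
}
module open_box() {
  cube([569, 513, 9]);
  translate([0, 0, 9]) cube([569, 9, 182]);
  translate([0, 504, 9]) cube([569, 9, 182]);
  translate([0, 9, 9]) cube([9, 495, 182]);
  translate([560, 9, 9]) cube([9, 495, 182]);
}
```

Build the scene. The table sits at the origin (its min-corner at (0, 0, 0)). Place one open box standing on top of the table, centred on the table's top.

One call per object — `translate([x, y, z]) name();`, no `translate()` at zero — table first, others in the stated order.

table();
translate([573, 96, 765]) open_box();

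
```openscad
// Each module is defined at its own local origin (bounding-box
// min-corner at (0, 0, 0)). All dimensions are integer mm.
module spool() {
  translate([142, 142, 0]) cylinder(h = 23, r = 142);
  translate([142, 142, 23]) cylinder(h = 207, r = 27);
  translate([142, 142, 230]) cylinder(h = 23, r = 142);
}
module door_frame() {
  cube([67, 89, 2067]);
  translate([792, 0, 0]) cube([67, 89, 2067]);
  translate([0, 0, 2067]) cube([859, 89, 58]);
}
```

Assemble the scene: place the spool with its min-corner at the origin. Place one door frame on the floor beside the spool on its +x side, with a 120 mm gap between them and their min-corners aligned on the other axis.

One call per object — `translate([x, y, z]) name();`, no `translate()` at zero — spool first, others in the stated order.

spool();
translate([404, 0, 0]) door_frame();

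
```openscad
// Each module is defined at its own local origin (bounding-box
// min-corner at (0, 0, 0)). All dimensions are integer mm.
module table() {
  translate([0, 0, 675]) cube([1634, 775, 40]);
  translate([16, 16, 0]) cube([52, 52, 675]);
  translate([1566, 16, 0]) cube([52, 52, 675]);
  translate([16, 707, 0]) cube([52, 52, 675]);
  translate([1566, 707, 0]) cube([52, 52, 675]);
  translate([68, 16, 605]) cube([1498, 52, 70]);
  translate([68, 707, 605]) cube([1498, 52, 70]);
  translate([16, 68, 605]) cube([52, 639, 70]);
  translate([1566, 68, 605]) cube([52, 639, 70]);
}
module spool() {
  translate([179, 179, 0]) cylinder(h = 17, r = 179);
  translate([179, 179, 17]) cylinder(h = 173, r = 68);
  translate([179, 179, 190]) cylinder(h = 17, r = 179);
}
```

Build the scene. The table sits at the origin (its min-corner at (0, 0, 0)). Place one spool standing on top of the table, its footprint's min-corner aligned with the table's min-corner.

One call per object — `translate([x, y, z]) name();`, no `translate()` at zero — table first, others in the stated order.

table();
translate([0, 0, 715]) spool();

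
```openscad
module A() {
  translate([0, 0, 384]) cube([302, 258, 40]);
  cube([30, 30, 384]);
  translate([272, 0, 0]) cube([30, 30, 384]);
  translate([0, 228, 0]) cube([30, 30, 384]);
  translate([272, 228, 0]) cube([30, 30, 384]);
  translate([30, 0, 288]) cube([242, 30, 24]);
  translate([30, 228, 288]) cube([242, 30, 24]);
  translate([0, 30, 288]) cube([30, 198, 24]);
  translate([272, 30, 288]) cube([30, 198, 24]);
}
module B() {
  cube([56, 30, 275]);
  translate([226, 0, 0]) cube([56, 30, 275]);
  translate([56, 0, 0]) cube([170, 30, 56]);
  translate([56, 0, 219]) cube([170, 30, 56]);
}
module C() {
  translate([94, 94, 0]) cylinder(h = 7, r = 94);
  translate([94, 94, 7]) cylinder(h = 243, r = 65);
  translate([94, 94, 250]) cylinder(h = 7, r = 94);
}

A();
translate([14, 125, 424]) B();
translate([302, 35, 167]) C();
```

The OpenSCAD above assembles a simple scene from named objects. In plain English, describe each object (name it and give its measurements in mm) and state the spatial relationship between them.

A is a four-legged stool. The seat is 302×258 mm, 40 mm thick, top at z = 424 mm. It stands on four square legs, each 30×30 mm in cross-section, from z = 0 to the seat underside, each flush with a corner of the seat. Four stretchers, 30 mm wide and 24 mm tall, connect adjacent legs with their undersides at z = 288 mm, each running between the inner faces of the legs it joins and aligned with the legs' outer faces on the other axis.

B is a picture frame with a 170×163 mm rectangular opening (x by z) and a uniform 56 mm border on every side. Frame depth is 30 mm along y. It is built from two vertical stiles running the full outside height and two horizontal rails spanning the gap between the stiles.

C is a spool: two coaxial disc flanges of radius 94 mm and thickness 7 mm, joined by a core cylinder of radius 65 mm and height 243 mm. The lower flange rests on z = 0 and the three cylinders share a vertical axis.

The picture frame is on top of the stool. The spool is beside the stool with their tops flush at z = 424.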